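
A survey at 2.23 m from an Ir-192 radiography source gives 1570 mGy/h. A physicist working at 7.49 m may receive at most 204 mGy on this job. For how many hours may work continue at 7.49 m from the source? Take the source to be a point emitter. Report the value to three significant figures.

1.47 h

Since intensity falls as 1/r², rate at 7.49 m:
1570 × (2.23/7.49)² = 1570 × 0.08864 = 139.2 mGy/h.
Stay time = 204 mGy ÷ 139.2 mGy/h = 1.466 h.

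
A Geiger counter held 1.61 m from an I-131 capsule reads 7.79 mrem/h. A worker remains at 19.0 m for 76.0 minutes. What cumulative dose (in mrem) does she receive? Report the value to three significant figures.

By the inverse-square law, rate at 19.0 m:
7.79 × (1.61/19.0)² = 7.79 × 0.007180 = 0.05593 mrem/h.
Dose = rate × time = 0.05593 mrem/h × 1.267 h = 0.07086 mrem.

0.0709 mrem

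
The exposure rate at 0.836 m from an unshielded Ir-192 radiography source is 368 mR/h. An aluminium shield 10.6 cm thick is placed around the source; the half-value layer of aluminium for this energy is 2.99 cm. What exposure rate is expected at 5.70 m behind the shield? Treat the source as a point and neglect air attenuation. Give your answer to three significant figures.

Distance alone: 368 × (0.836/5.70)² = 368 × 0.02151 = 7.916 mR/h.
Shield: 10.6/2.99 = 3.545 half-value layers → attenuation 2^(−3.545) = 0.08567.
Combined: 7.916 × 0.08567 = 0.6782 mR/h.

0.678 mR/h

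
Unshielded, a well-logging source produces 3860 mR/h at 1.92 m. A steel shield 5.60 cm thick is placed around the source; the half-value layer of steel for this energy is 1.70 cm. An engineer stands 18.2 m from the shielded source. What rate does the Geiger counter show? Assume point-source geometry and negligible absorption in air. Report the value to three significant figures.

4.38 mR/h

Distance alone: (1.92/18.2)² = 0.01113, so 3860 × 0.01113 = 42.96 mR/h.
Shield: 5.60/1.70 = 3.294 half-value layers → attenuation 2^(−3.294) = 0.1020.
Combined: 42.96 × 0.1020 = 4.382 mR/h.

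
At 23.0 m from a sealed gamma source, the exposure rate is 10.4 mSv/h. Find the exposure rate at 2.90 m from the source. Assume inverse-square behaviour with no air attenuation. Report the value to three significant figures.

654 mSv/h

Using I₁d₁² = I₂d₂², the rate at 2.90 m is
(23.0/2.90)² = 62.90, so 10.4 × 62.90 = 654.2 mSv/h.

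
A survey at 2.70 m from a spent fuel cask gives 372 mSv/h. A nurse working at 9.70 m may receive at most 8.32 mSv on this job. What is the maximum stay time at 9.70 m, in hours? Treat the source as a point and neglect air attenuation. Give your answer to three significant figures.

0.289 h

By the inverse-square law, rate at 9.70 m:
(2.70/9.70)² = 0.07748, so 372 × 0.07748 = 28.82 mSv/h.
Stay time = 8.32 mSv ÷ 28.82 mSv/h = 0.2887 h.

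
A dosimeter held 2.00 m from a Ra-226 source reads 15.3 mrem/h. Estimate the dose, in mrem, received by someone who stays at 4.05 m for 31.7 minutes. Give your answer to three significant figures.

Using I₁d₁² = I₂d₂², rate at 4.05 m:
(2.00/4.05)² = 0.2439, so 15.3 × 0.2439 = 3.732 mrem/h.
Dose = rate × time = 3.732 mrem/h × 0.5283 h = 1.972 mrem.

1.97 mrem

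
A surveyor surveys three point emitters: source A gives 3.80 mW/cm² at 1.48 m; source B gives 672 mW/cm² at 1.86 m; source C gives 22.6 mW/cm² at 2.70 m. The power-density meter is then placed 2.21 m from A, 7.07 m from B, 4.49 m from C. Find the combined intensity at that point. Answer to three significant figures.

56.4 mW/cm²

By superposition, sum each source's inverse-square contribution:
A: 3.80 × (1.48/2.21)² = 1.704 mW/cm²
B: 672 × (1.86/7.07)² = 46.51 mW/cm²
C: 22.6 × (2.70/4.49)² = 8.172 mW/cm²
Total = 1.704 + 46.51 + 8.172 = 56.39 mW/cm².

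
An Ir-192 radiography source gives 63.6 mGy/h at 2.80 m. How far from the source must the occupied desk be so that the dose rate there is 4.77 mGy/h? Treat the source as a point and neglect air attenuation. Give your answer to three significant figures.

Intensity scales as (d₁/d₂)², so d₂ = d₁·√(I₁/I₂).
I₁/I₂ = 63.6/4.77 = 13.33, so d₂ = 2.80 × √13.33 = 10.22 m.

10.2 m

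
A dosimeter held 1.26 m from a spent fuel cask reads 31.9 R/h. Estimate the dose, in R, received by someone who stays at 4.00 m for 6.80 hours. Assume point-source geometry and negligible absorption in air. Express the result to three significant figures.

Using I₁d₁² = I₂d₂², rate at 4.00 m:
31.9 × (1.26/4.00)² = 31.9 × 0.09923 = 3.165 R/h.
Dose = rate × time = 3.165 R/h × 6.800 h = 21.52 R.

21.5 R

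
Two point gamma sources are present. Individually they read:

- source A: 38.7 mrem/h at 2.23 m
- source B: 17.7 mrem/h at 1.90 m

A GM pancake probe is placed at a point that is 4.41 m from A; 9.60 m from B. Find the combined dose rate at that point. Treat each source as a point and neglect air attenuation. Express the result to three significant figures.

By superposition, sum each source's inverse-square contribution:
A: 38.7 × (2.23/4.41)² = 9.896 mrem/h
B: 17.7 × (1.90/9.60)² = 0.6933 mrem/h
Total = 9.896 + 0.6933 = 10.59 mrem/h.

10.6 mrem/h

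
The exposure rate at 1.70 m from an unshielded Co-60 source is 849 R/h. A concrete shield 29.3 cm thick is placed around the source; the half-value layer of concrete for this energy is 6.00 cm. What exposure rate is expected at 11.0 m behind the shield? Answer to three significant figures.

0.687 R/h

Distance alone: 849 × (1.70/11.0)² = 849 × 0.02388 = 20.27 R/h.
Shield: 29.3/6.00 = 4.883 half-value layers → attenuation 2^(−4.883) = 0.03389.
Combined: 20.27 × 0.03389 = 0.6870 R/h.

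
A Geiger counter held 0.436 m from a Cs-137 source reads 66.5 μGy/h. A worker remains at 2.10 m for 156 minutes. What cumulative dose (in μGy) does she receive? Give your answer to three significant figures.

By the inverse-square law, rate at 2.10 m:
(0.436/2.10)² = 0.04311, so 66.5 × 0.04311 = 2.867 μGy/h.
Dose = rate × time = 2.867 μGy/h × 2.600 h = 7.454 μGy.

7.45 μGy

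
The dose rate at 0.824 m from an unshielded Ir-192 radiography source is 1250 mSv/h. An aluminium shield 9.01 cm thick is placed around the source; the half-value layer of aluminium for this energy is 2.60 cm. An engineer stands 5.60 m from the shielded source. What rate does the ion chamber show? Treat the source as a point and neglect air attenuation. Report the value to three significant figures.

2.45 mSv/h

Distance alone: 1250 × (0.824/5.60)² = 1250 × 0.02165 = 27.06 mSv/h.
Shield: 9.01/2.60 = 3.465 half-value layers → attenuation 2^(−3.465) = 0.09056.
Combined: 27.06 × 0.09056 = 2.451 mSv/h.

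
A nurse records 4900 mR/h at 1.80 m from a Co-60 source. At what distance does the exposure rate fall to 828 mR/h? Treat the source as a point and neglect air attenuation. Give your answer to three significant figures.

4.38 m

Intensity scales as (d₁/d₂)², so d₂ = d₁·√(I₁/I₂).
I₁/I₂ = 4900/828 = 5.918, so d₂ = 1.80 × √5.918 = 4.379 m.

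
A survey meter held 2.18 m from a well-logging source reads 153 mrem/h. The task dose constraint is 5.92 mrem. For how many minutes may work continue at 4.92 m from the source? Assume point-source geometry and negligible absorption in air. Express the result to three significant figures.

11.8 min

Since intensity falls as 1/r², rate at 4.92 m:
(2.18/4.92)² = 0.1963, so 153 × 0.1963 = 30.03 mrem/h.
Stay time = 5.92 mrem ÷ 30.03 mrem/h = 0.1971 h = 11.83 min.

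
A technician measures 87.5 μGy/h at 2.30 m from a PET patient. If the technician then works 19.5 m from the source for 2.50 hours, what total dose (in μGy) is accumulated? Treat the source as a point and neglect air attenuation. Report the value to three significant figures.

Intensity scales as (d₁/d₂)², so rate at 19.5 m:
(2.30/19.5)² = 0.01391, so 87.5 × 0.01391 = 1.217 μGy/h.
Dose = rate × time = 1.217 μGy/h × 2.500 h = 3.043 μGy.

3.04 μGy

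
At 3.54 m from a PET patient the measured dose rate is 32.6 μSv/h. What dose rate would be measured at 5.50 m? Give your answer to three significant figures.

By the inverse-square law, scaling from 3.54 m to 5.50 m:
32.6 × (3.54/5.50)² = 32.6 × 0.4143 = 13.51 μSv/h.

13.5 μSv/h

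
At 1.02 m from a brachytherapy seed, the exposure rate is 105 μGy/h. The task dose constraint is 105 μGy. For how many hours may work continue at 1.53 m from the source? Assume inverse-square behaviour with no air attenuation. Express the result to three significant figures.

2.25 h

Applying the 1/r² law, rate at 1.53 m:
105 × (1.02/1.53)² = 105 × 0.4444 = 46.66 μGy/h.
Stay time = 105 μGy ÷ 46.66 μGy/h = 2.250 h.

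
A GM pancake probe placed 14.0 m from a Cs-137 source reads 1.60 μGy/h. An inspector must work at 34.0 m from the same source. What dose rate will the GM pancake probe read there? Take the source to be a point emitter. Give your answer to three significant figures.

0.271 μGy/h

By the inverse-square law, scaling from 14.0 m to 34.0 m:
(14.0/34.0)² = 0.1696, so 1.60 × 0.1696 = 0.2714 μGy/h.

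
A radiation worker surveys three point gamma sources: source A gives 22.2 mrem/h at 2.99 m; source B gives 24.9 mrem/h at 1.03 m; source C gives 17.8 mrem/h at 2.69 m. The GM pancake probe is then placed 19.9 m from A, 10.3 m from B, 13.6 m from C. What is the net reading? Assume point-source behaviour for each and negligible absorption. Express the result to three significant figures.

1.45 mrem/h

By superposition, sum each source's inverse-square contribution:
A: 22.2 × (2.99/19.9)² = 0.5012 mrem/h
B: 24.9 × (1.03/10.3)² = 0.2490 mrem/h
C: 17.8 × (2.69/13.6)² = 0.6964 mrem/h
Total = 0.5012 + 0.2490 + 0.6964 = 1.447 mrem/h.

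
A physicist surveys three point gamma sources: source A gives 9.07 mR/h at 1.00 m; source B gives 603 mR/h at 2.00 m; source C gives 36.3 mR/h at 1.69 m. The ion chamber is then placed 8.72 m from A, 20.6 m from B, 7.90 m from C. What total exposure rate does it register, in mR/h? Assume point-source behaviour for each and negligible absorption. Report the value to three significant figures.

7.46 mR/h

By superposition, sum each source's inverse-square contribution:
A: 9.07 × (1.00/8.72)² = 0.1193 mR/h
B: 603 × (2.00/20.6)² = 5.684 mR/h
C: 36.3 × (1.69/7.90)² = 1.661 mR/h
Total = 0.1193 + 5.684 + 1.661 = 7.464 mR/h.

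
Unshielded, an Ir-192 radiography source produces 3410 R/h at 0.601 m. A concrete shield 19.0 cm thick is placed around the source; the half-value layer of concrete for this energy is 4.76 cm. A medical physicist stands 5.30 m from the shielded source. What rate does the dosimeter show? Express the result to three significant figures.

Distance alone: (0.601/5.30)² = 0.01286, so 3410 × 0.01286 = 43.85 R/h.
Shield: 19.0/4.76 = 3.992 half-value layers → attenuation 2^(−3.992) = 0.06285.
Combined: 43.85 × 0.06285 = 2.756 R/h.

2.76 R/h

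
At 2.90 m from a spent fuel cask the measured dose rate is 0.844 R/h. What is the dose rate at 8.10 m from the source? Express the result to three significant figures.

By the inverse-square law, scaling from 2.90 m to 8.10 m:
(2.90/8.10)² = 0.1282, so 0.844 × 0.1282 = 0.1082 R/h.

0.108 R/h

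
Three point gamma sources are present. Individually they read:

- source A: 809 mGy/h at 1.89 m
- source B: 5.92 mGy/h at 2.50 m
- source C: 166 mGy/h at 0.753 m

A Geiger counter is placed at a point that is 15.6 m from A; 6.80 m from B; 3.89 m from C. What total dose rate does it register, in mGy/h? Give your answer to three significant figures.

18.9 mGy/h

Each source contributes Iᵢ·(dᵢ/rᵢ)²; contributions add.
A: 809 × (1.89/15.6)² = 11.87 mGy/h
B: 5.92 × (2.50/6.80)² = 0.8002 mGy/h
C: 166 × (0.753/3.89)² = 6.220 mGy/h
Total = 11.87 + 0.8002 + 6.220 = 18.89 mGy/h.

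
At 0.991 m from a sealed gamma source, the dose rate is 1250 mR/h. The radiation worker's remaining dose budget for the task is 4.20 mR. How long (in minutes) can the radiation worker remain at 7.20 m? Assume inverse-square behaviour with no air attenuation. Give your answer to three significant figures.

Using I₁d₁² = I₂d₂², rate at 7.20 m:
1250 × (0.991/7.20)² = 1250 × 0.01894 = 23.67 mR/h.
Stay time = 4.20 mR ÷ 23.67 mR/h = 0.1774 h = 10.64 min.

10.6 min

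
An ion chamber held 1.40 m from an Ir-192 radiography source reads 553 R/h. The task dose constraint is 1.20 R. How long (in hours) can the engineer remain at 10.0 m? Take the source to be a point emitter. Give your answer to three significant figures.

0.111 h

Since intensity falls as 1/r², rate at 10.0 m:
553 × (1.40/10.0)² = 553 × 0.01960 = 10.84 R/h.
Stay time = 1.20 R ÷ 10.84 R/h = 0.1107 h.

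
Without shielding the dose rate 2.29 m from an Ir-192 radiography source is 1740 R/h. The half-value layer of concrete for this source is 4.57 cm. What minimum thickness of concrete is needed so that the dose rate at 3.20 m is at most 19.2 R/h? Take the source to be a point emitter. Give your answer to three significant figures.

25.3 cm

At 3.20 m, distance alone gives (2.29/3.20)² = 0.5121, so 1740 × 0.5121 = 891.1 R/h.
Further attenuation needed: 891.1/19.2 = 46.41.
n = log₂(46.41) = 5.536 half-value layers.
Thickness = 5.536 × 4.57 cm = 25.30 cm.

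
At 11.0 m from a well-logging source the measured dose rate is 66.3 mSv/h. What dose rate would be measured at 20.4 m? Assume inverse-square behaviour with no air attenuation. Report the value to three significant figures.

19.3 mSv/h

Intensity scales as (d₁/d₂)², so scaling from 11.0 m to 20.4 m:
66.3 × (11.0/20.4)² = 66.3 × 0.2908 = 19.28 mSv/h.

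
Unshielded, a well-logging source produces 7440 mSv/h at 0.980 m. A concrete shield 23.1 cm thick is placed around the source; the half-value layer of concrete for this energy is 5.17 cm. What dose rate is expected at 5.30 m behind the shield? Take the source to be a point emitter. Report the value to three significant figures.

11.5 mSv/h

Distance alone: 7440 × (0.980/5.30)² = 7440 × 0.03419 = 254.4 mSv/h.
Shield: 23.1/5.17 = 4.468 half-value layers → attenuation 2^(−4.468) = 0.04519.
Combined: 254.4 × 0.04519 = 11.50 mSv/h.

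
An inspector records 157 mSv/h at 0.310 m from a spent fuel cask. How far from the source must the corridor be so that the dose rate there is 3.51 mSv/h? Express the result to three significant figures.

2.07 m

Intensity scales as (d₁/d₂)², so d₂ = d₁·√(I₁/I₂).
I₁/I₂ = 157/3.51 = 44.73, so d₂ = 0.310 × √44.73 = 2.073 m.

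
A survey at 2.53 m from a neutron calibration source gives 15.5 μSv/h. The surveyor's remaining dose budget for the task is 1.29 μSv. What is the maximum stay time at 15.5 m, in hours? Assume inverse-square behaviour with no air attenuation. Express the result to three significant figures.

3.12 h

Since intensity falls as 1/r², rate at 15.5 m:
(2.53/15.5)² = 0.02664, so 15.5 × 0.02664 = 0.4129 μSv/h.
Stay time = 1.29 μSv ÷ 0.4129 μSv/h = 3.124 h.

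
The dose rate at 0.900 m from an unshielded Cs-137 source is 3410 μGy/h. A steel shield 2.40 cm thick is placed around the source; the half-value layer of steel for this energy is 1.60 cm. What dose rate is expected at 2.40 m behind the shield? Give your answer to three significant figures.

170 μGy/h

Distance alone: 3410 × (0.900/2.40)² = 3410 × 0.1406 = 479.4 μGy/h.
Shield: 2.40/1.60 = 1.500 half-value layers → attenuation 2^(−1.500) = 0.3536.
Combined: 479.4 × 0.3536 = 169.5 μGy/h.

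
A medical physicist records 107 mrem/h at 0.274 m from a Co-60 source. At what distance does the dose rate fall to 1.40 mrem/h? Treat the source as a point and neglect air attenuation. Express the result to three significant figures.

2.40 m

Applying the 1/r² law, d₂ = d₁·√(I₁/I₂).
I₁/I₂ = 107/1.40 = 76.43, so d₂ = 0.274 × √76.43 = 2.395 m.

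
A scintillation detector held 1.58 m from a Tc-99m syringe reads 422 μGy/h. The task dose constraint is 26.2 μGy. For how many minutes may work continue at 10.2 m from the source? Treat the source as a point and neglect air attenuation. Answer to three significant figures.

By the inverse-square law, rate at 10.2 m:
422 × (1.58/10.2)² = 422 × 0.02399 = 10.12 μGy/h.
Stay time = 26.2 μGy ÷ 10.12 μGy/h = 2.589 h = 155.3 min.

155 min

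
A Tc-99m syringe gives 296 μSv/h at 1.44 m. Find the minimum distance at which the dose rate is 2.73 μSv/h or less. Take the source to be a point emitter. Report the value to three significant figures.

Intensity scales as (d₁/d₂)², so d₂ = d₁·√(I₁/I₂).
I₁/I₂ = 296/2.73 = 108.4, so d₂ = 1.44 × √108.4 = 14.99 m.

15.0 m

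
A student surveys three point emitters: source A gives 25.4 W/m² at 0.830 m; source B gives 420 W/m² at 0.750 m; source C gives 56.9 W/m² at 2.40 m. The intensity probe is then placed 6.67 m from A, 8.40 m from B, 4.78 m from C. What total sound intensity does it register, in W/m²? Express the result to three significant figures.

18.1 W/m²

By superposition, sum each source's inverse-square contribution:
A: 25.4 × (0.830/6.67)² = 0.3933 W/m²
B: 420 × (0.750/8.40)² = 3.348 W/m²
C: 56.9 × (2.40/4.78)² = 14.34 W/m²
Total = 0.3933 + 3.348 + 14.34 = 18.08 W/m².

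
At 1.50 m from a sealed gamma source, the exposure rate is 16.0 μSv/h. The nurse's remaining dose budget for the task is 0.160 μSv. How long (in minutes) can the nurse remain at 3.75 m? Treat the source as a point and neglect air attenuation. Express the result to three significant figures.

Using I₁d₁² = I₂d₂², rate at 3.75 m:
16.0 × (1.50/3.75)² = 16.0 × 0.1600 = 2.560 μSv/h.
Stay time = 0.160 μSv ÷ 2.560 μSv/h = 0.06250 h = 3.750 min.

3.75 min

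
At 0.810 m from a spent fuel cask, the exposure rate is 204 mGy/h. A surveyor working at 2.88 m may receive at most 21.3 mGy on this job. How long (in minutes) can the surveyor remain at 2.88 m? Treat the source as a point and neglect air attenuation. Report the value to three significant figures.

79.2 min

Since intensity falls as 1/r², rate at 2.88 m:
204 × (0.810/2.88)² = 204 × 0.07910 = 16.14 mGy/h.
Stay time = 21.3 mGy ÷ 16.14 mGy/h = 1.320 h = 79.20 min.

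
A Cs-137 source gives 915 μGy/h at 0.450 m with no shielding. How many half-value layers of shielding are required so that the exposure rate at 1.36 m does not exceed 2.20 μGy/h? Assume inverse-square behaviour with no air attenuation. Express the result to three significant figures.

At 1.36 m, distance alone gives 915 × (0.450/1.36)² = 915 × 0.1095 = 100.2 μGy/h.
Further attenuation needed: 100.2/2.20 = 45.55.
n = log₂(45.55) = 5.509 half-value layers.

5.51 half-value layers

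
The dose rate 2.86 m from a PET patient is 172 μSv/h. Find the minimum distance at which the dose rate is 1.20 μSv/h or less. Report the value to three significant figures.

34.2 m

Applying the 1/r² law, d₂ = d₁·√(I₁/I₂).
I₁/I₂ = 172/1.20 = 143.3, so d₂ = 2.86 × √143.3 = 34.24 m.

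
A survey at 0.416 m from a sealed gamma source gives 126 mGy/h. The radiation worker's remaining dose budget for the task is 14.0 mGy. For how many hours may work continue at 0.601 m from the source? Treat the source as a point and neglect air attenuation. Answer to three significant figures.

0.232 h

Intensity scales as (d₁/d₂)², so rate at 0.601 m:
126 × (0.416/0.601)² = 126 × 0.4791 = 60.37 mGy/h.
Stay time = 14.0 mGy ÷ 60.37 mGy/h = 0.2319 h.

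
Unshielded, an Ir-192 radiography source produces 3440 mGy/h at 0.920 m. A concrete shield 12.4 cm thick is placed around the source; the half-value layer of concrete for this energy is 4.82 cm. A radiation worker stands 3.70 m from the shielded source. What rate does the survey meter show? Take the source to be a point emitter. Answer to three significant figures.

35.8 mGy/h

Distance alone: 3440 × (0.920/3.70)² = 3440 × 0.06183 = 212.7 mGy/h.
Shield: 12.4/4.82 = 2.573 half-value layers → attenuation 2^(−2.573) = 0.1681.
Combined: 212.7 × 0.1681 = 35.75 mGy/h.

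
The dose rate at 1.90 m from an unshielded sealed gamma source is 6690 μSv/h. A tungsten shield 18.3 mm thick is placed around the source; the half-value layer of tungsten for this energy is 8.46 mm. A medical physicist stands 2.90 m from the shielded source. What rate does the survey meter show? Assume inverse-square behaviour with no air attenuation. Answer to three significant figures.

641 μSv/h

Distance alone: 6690 × (1.90/2.90)² = 6690 × 0.4293 = 2872 μSv/h.
Shield: 18.3/8.46 = 2.163 half-value layers → attenuation 2^(−2.163) = 0.2233.
Combined: 2872 × 0.2233 = 641.3 μSv/h.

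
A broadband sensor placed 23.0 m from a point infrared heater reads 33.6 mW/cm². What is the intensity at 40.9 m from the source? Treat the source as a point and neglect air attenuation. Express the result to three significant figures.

10.6 mW/cm²

Intensity scales as (d₁/d₂)², so scaling from 23.0 m to 40.9 m:
(23.0/40.9)² = 0.3162, so 33.6 × 0.3162 = 10.62 mW/cm².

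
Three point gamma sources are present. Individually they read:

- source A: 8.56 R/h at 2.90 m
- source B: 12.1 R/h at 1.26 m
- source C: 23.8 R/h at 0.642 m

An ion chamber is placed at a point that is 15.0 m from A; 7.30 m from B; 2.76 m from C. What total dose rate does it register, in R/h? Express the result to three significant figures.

1.97 R/h

By superposition, sum each source's inverse-square contribution:
A: 8.56 × (2.90/15.0)² = 0.3200 R/h
B: 12.1 × (1.26/7.30)² = 0.3605 R/h
C: 23.8 × (0.642/2.76)² = 1.288 R/h
Total = 0.3200 + 0.3605 + 1.288 = 1.969 R/h.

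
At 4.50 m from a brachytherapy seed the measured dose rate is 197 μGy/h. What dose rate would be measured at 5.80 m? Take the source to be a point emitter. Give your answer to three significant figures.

By the inverse-square law, scaling from 4.50 m to 5.80 m:
197 × (4.50/5.80)² = 197 × 0.6020 = 118.6 μGy/h.

119 μGy/h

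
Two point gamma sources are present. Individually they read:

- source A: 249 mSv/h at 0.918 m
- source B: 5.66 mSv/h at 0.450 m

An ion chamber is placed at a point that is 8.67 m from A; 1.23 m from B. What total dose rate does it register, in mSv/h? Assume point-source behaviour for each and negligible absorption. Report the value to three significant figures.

3.55 mSv/h

Each source contributes Iᵢ·(dᵢ/rᵢ)²; contributions add.
A: 249 × (0.918/8.67)² = 2.792 mSv/h
B: 5.66 × (0.450/1.23)² = 0.7576 mSv/h
Total = 2.792 + 0.7576 = 3.550 mSv/h.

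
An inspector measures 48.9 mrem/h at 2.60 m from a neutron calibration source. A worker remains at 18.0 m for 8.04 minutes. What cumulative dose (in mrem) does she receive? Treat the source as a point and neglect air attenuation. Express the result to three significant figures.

Intensity scales as (d₁/d₂)², so rate at 18.0 m:
(2.60/18.0)² = 0.02086, so 48.9 × 0.02086 = 1.020 mrem/h.
Dose = rate × time = 1.020 mrem/h × 0.1340 h = 0.1367 mrem.

0.137 mrem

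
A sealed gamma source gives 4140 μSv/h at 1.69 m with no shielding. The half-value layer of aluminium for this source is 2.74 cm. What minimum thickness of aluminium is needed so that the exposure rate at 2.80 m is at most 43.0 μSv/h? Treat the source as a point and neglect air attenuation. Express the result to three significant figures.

14.1 cm

At 2.80 m, distance alone gives (1.69/2.80)² = 0.3643, so 4140 × 0.3643 = 1508 μSv/h.
Further attenuation needed: 1508/43.0 = 35.07.
n = log₂(35.07) = 5.132 half-value layers.
Thickness = 5.132 × 2.74 cm = 14.06 cm.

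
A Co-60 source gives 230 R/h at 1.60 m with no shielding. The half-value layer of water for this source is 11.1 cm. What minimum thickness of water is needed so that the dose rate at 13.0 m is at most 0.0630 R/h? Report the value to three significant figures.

64.3 cm

At 13.0 m, distance alone gives (1.60/13.0)² = 0.01515, so 230 × 0.01515 = 3.485 R/h.
Further attenuation needed: 3.485/0.0630 = 55.32.
n = log₂(55.32) = 5.790 half-value layers.
Thickness = 5.790 × 11.1 cm = 64.27 cm.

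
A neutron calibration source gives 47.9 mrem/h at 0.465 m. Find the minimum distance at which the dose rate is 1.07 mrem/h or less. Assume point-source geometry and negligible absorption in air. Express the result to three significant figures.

By the inverse-square law, d₂ = d₁·√(I₁/I₂).
I₁/I₂ = 47.9/1.07 = 44.77, so d₂ = 0.465 × √44.77 = 3.111 m.

3.11 m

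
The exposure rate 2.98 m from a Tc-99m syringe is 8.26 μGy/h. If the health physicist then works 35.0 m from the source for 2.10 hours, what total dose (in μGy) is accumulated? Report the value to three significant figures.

Using I₁d₁² = I₂d₂², rate at 35.0 m:
(2.98/35.0)² = 0.007249, so 8.26 × 0.007249 = 0.05988 μGy/h.
Dose = rate × time = 0.05988 μGy/h × 2.100 h = 0.1257 μGy.

0.126 μGy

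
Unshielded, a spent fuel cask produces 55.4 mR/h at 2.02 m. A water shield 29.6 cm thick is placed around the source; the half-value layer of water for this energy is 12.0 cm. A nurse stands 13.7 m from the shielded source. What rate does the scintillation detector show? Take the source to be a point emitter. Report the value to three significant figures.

0.218 mR/h

Distance alone: 55.4 × (2.02/13.7)² = 55.4 × 0.02174 = 1.204 mR/h.
Shield: 29.6/12.0 = 2.467 half-value layers → attenuation 2^(−2.467) = 0.1809.
Combined: 1.204 × 0.1809 = 0.2178 mR/h.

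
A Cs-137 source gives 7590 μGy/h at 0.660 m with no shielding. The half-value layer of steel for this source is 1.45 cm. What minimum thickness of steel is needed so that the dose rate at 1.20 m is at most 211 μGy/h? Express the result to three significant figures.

At 1.20 m, distance alone gives 7590 × (0.660/1.20)² = 7590 × 0.3025 = 2296 μGy/h.
Further attenuation needed: 2296/211 = 10.88.
n = log₂(10.88) = 3.444 half-value layers.
Thickness = 3.444 × 1.45 cm = 4.994 cm.

4.99 cm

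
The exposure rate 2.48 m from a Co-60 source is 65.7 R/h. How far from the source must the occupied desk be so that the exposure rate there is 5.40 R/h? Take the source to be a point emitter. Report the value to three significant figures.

8.65 m

Using I₁d₁² = I₂d₂², d₂ = d₁·√(I₁/I₂).
I₁/I₂ = 65.7/5.40 = 12.17, so d₂ = 2.48 × √12.17 = 8.652 m.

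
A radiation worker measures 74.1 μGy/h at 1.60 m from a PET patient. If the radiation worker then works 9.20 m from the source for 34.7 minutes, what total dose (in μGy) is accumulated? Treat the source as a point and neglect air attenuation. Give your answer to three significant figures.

Applying the 1/r² law, rate at 9.20 m:
74.1 × (1.60/9.20)² = 74.1 × 0.03025 = 2.242 μGy/h.
Dose = rate × time = 2.242 μGy/h × 0.5783 h = 1.297 μGy.

1.30 μGy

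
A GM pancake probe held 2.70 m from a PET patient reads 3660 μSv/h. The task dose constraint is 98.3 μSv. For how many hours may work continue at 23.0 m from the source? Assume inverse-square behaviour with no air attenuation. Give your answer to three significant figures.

1.95 h

Applying the 1/r² law, rate at 23.0 m:
(2.70/23.0)² = 0.01378, so 3660 × 0.01378 = 50.43 μSv/h.
Stay time = 98.3 μSv ÷ 50.43 μSv/h = 1.949 h.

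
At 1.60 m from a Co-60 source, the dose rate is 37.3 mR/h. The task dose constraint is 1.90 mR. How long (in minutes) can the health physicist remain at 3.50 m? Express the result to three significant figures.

14.6 min

Applying the 1/r² law, rate at 3.50 m:
37.3 × (1.60/3.50)² = 37.3 × 0.2090 = 7.796 mR/h.
Stay time = 1.90 mR ÷ 7.796 mR/h = 0.2437 h = 14.62 min.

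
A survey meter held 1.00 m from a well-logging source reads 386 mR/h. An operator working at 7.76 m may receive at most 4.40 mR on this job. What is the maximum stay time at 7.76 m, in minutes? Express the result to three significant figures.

41.2 min

By the inverse-square law, rate at 7.76 m:
386 × (1.00/7.76)² = 386 × 0.01661 = 6.411 mR/h.
Stay time = 4.40 mR ÷ 6.411 mR/h = 0.6863 h = 41.18 min.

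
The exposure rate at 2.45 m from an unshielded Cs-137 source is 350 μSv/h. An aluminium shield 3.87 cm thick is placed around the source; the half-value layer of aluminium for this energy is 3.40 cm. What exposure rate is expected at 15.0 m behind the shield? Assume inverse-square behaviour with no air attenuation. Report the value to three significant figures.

Distance alone: 350 × (2.45/15.0)² = 350 × 0.02668 = 9.338 μSv/h.
Shield: 3.87/3.40 = 1.138 half-value layers → attenuation 2^(−1.138) = 0.4544.
Combined: 9.338 × 0.4544 = 4.243 μSv/h.

4.24 μSv/h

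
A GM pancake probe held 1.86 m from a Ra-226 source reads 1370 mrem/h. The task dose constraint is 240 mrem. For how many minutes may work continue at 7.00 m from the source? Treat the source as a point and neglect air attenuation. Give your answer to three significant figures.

By the inverse-square law, rate at 7.00 m:
1370 × (1.86/7.00)² = 1370 × 0.07060 = 96.72 mrem/h.
Stay time = 240 mrem ÷ 96.72 mrem/h = 2.481 h = 148.9 min.

149 min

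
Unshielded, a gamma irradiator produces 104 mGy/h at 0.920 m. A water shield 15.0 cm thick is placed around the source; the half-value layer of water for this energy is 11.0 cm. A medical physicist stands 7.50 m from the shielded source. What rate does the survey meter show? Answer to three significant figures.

0.608 mGy/h

Distance alone: 104 × (0.920/7.50)² = 104 × 0.01505 = 1.565 mGy/h.
Shield: 15.0/11.0 = 1.364 half-value layers → attenuation 2^(−1.364) = 0.3885.
Combined: 1.565 × 0.3885 = 0.6080 mGy/h.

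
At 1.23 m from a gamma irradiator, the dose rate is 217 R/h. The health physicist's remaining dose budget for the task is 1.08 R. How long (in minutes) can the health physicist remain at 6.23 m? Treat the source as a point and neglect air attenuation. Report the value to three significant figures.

Intensity scales as (d₁/d₂)², so rate at 6.23 m:
217 × (1.23/6.23)² = 217 × 0.03898 = 8.459 R/h.
Stay time = 1.08 R ÷ 8.459 R/h = 0.1277 h = 7.662 min.

7.66 min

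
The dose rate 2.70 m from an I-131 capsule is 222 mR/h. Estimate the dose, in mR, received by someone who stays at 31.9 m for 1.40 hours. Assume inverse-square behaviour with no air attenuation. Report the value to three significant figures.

By the inverse-square law, rate at 31.9 m:
(2.70/31.9)² = 0.007164, so 222 × 0.007164 = 1.590 mR/h.
Dose = rate × time = 1.590 mR/h × 1.400 h = 2.226 mR.

2.23 mR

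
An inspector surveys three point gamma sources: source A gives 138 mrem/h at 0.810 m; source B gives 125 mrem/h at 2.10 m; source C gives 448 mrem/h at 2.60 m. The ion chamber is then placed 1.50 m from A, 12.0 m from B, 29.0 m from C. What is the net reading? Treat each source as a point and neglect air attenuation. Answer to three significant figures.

Each source contributes Iᵢ·(dᵢ/rᵢ)²; contributions add.
A: 138 × (0.810/1.50)² = 40.24 mrem/h
B: 125 × (2.10/12.0)² = 3.828 mrem/h
C: 448 × (2.60/29.0)² = 3.601 mrem/h
Total = 40.24 + 3.828 + 3.601 = 47.67 mrem/h.

47.7 mrem/h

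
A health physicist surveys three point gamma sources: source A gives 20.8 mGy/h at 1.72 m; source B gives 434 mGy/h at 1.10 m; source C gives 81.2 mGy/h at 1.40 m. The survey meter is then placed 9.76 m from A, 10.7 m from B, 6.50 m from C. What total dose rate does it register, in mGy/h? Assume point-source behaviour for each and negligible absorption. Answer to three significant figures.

9.00 mGy/h

By superposition, sum each source's inverse-square contribution:
A: 20.8 × (1.72/9.76)² = 0.6460 mGy/h
B: 434 × (1.10/10.7)² = 4.587 mGy/h
C: 81.2 × (1.40/6.50)² = 3.767 mGy/h
Total = 0.6460 + 4.587 + 3.767 = 9.000 mGy/h.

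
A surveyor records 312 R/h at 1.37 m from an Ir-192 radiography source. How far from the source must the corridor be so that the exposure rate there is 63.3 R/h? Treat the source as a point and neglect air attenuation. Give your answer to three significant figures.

3.04 m

Using I₁d₁² = I₂d₂², d₂ = d₁·√(I₁/I₂).
I₁/I₂ = 312/63.3 = 4.929, so d₂ = 1.37 × √4.929 = 3.042 m.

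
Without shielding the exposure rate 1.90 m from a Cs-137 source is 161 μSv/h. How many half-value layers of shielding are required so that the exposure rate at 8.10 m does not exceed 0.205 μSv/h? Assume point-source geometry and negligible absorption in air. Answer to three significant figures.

5.43 half-value layers

At 8.10 m, distance alone gives (1.90/8.10)² = 0.05502, so 161 × 0.05502 = 8.858 μSv/h.
Further attenuation needed: 8.858/0.205 = 43.21.
n = log₂(43.21) = 5.433 half-value layers.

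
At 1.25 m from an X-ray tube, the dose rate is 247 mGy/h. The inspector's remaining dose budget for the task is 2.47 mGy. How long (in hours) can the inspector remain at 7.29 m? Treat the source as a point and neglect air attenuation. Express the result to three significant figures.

0.340 h

Applying the 1/r² law, rate at 7.29 m:
247 × (1.25/7.29)² = 247 × 0.02940 = 7.262 mGy/h.
Stay time = 2.47 mGy ÷ 7.262 mGy/h = 0.3401 h.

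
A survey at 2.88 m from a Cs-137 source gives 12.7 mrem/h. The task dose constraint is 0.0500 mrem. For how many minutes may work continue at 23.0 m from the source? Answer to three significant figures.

15.1 min

Since intensity falls as 1/r², rate at 23.0 m:
(2.88/23.0)² = 0.01568, so 12.7 × 0.01568 = 0.1991 mrem/h.
Stay time = 0.0500 mrem ÷ 0.1991 mrem/h = 0.2511 h = 15.07 min.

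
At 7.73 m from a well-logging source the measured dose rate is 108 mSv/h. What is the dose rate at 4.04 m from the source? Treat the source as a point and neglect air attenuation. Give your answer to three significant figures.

395 mSv/h

Applying the 1/r² law, scaling from 7.73 m to 4.04 m:
108 × (7.73/4.04)² = 108 × 3.661 = 395.4 mSv/h.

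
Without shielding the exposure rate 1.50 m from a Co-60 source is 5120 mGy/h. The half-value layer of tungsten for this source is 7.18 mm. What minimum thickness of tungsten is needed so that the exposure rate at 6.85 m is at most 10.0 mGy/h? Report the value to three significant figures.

At 6.85 m, distance alone gives 5120 × (1.50/6.85)² = 5120 × 0.04795 = 245.5 mGy/h.
Further attenuation needed: 245.5/10.0 = 24.55.
n = log₂(24.55) = 4.618 half-value layers.
Thickness = 4.618 × 7.18 mm = 33.16 mm.

33.2 mm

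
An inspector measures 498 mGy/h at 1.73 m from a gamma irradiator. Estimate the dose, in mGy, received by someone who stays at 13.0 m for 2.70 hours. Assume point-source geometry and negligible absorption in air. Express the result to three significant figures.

23.8 mGy

Applying the 1/r² law, rate at 13.0 m:
498 × (1.73/13.0)² = 498 × 0.01771 = 8.820 mGy/h.
Dose = rate × time = 8.820 mGy/h × 2.700 h = 23.81 mGy.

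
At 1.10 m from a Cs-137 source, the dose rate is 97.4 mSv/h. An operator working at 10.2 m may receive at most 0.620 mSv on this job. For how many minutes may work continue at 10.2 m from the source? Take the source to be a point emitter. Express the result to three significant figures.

By the inverse-square law, rate at 10.2 m:
97.4 × (1.10/10.2)² = 97.4 × 0.01163 = 1.133 mSv/h.
Stay time = 0.620 mSv ÷ 1.133 mSv/h = 0.5472 h = 32.83 min.

32.8 min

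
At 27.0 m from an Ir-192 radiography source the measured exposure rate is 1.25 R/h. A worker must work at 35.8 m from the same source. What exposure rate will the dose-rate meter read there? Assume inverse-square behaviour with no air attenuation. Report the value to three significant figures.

Since intensity falls as 1/r², scaling from 27.0 m to 35.8 m:
(27.0/35.8)² = 0.5688, so 1.25 × 0.5688 = 0.7110 R/h.

0.711 R/h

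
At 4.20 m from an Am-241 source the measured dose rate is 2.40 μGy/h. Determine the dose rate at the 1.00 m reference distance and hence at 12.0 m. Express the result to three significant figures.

By the inverse-square law,
At 1.00 m: (4.20/1.00)² = 17.64, so 2.40 × 17.64 = 42.34 μGy/h
At 12.0 m: (1.00/12.0)² = 0.006944, so 42.34 × 0.006944 = 0.2940 μGy/h.

42.3 μGy/h; 0.294 μGy/h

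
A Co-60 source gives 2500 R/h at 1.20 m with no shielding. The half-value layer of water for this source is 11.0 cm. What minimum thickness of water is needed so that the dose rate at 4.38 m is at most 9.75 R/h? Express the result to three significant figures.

At 4.38 m, distance alone gives 2500 × (1.20/4.38)² = 2500 × 0.07506 = 187.7 R/h.
Further attenuation needed: 187.7/9.75 = 19.25.
n = log₂(19.25) = 4.267 half-value layers.
Thickness = 4.267 × 11.0 cm = 46.94 cm.

46.9 cm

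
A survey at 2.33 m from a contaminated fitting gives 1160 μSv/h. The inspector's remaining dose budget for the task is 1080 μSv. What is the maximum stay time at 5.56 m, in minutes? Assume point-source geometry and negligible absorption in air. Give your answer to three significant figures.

Since intensity falls as 1/r², rate at 5.56 m:
1160 × (2.33/5.56)² = 1160 × 0.1756 = 203.7 μSv/h.
Stay time = 1080 μSv ÷ 203.7 μSv/h = 5.302 h = 318.1 min.

318 min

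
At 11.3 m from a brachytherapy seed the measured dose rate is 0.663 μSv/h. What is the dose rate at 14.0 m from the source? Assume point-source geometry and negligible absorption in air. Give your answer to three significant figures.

0.432 μSv/h

By the inverse-square law, scaling from 11.3 m to 14.0 m:
(11.3/14.0)² = 0.6515, so 0.663 × 0.6515 = 0.4319 μSv/h.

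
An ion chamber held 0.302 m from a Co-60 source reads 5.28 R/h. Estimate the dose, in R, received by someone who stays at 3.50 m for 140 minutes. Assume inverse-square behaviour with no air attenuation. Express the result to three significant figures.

Using I₁d₁² = I₂d₂², rate at 3.50 m:
(0.302/3.50)² = 0.007445, so 5.28 × 0.007445 = 0.03931 R/h.
Dose = rate × time = 0.03931 R/h × 2.333 h = 0.09171 R.

0.0917 R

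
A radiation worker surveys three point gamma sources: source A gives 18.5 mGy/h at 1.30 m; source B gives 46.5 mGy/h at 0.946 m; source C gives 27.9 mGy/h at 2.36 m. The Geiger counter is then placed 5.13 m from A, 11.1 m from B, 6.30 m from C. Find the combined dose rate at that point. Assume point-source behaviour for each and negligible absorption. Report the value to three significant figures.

Each source contributes Iᵢ·(dᵢ/rᵢ)²; contributions add.
A: 18.5 × (1.30/5.13)² = 1.188 mGy/h
B: 46.5 × (0.946/11.1)² = 0.3377 mGy/h
C: 27.9 × (2.36/6.30)² = 3.915 mGy/h
Total = 1.188 + 0.3377 + 3.915 = 5.441 mGy/h.

5.44 mGy/h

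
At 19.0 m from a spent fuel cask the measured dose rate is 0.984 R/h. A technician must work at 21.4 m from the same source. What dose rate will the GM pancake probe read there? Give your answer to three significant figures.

Intensity scales as (d₁/d₂)², so scaling from 19.0 m to 21.4 m:
(19.0/21.4)² = 0.7883, so 0.984 × 0.7883 = 0.7757 R/h.

0.776 R/h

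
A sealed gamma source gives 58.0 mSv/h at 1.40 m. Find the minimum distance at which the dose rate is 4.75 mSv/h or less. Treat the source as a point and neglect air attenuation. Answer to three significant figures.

4.89 m

Since intensity falls as 1/r², d₂ = d₁·√(I₁/I₂).
I₁/I₂ = 58.0/4.75 = 12.21, so d₂ = 1.40 × √12.21 = 4.892 m.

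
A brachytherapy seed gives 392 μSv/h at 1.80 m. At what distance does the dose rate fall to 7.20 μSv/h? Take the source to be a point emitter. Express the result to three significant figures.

13.3 m

By the inverse-square law, d₂ = d₁·√(I₁/I₂).
I₁/I₂ = 392/7.20 = 54.44, so d₂ = 1.80 × √54.44 = 13.28 m.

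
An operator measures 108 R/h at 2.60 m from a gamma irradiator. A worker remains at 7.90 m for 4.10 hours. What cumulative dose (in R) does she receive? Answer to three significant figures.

48.0 R

Using I₁d₁² = I₂d₂², rate at 7.90 m:
108 × (2.60/7.90)² = 108 × 0.1083 = 11.70 R/h.
Dose = rate × time = 11.70 R/h × 4.100 h = 47.97 R.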